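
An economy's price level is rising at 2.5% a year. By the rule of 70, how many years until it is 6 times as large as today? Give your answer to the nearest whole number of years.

approximately 72 years

Doubling time ≈ 70/2.5 = 28.00 years.
6× is log₂ 6 ≈ 2.58 doublings, so ≈ 2.58 × 28.00 = 72 years.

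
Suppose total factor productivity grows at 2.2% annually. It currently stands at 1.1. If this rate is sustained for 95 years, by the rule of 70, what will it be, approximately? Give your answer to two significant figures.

≈ 8.7

It doubles every 70/2.2 ≈ 31.82 years, so 95 years is 2.99 doublings.
2^2.99 ≈ 7.94; 1.1 × 7.94 ≈ 8.7.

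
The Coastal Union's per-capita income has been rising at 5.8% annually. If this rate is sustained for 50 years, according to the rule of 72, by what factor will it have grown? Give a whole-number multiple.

72/5.8 ≈ 12.41 years per doubling.
50 years fits 4 doublings: 2^4 = 16.

roughly 16 times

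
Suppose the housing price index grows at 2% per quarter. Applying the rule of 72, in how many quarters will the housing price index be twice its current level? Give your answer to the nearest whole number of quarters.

At 2%, doubling takes about 72/2 = 36.00 quarters.

roughly 36 quarters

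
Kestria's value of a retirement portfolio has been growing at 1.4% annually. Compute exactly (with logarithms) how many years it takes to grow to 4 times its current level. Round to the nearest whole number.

100 years

t = ln(4) / ln(1 + 0.014) = 1.3863 / 0.013903 ≈ 99.71.
≈ 100 years.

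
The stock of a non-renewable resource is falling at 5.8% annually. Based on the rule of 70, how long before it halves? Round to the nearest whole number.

12 years

The rule works in reverse for decay: 70/5.8 ≈ 12.07 years to halve.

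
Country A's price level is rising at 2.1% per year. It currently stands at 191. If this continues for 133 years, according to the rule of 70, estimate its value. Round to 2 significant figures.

Doubling time ≈ 70/2.1 = 33.33 years.
133 years is 133/33.33 ≈ 3.99 doublings, a factor of 2^3.99 ≈ 15.89.
191 × 15.89 ≈ 3000.

approximately 3000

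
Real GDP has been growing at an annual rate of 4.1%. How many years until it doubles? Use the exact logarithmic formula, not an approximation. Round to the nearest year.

t = ln(2) / ln(1 + 0.041) = 0.6931 / 0.040182 ≈ 17.25.
≈ 17 years.

17 years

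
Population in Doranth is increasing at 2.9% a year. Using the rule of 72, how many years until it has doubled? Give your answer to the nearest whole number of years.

≈ 25 years

Doubling time ≈ 72 / 2.9 = 24.83 years.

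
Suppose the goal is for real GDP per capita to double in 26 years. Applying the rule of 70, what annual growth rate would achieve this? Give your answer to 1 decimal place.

2.7%

70 / 26 ≈ 2.69, so about 2.7% annually.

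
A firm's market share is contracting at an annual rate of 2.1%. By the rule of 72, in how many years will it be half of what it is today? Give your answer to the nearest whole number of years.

Halving time ≈ 72 / 2.1 = 34.29 → 34 years.

around 34 years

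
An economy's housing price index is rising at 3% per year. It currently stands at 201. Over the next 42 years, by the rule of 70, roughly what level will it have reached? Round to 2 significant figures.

It doubles every 70/3 ≈ 23.33 years, so 42 years is 1.80 doublings.
2^1.80 ≈ 3.48; 201 × 3.48 ≈ 700.

about 700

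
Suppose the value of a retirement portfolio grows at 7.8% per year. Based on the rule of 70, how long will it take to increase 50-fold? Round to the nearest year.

≈ 51 years

One doubling takes 70/7.8 = 8.97 years.
Reaching 50× takes log₂(50) ≈ 5.64 doublings.
5.64 × 8.97 ≈ 51 years.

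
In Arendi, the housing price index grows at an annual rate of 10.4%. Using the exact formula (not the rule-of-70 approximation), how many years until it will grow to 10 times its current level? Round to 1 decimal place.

23.3 years

t = ln(10) / ln(1 + 0.104) = 2.3026 / 0.098940 ≈ 23.27.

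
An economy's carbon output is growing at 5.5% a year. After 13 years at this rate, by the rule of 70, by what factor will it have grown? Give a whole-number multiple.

around 2 times

At 5.5% one doubling takes ≈ 12.73 years; 13 years is 1 of them, so ×2.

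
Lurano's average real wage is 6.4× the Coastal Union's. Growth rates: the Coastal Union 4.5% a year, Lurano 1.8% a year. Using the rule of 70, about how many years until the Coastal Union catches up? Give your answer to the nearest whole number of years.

roughly 69 years

The growth-rate gap is 4.5% − 1.8% = 2.7 percentage points.
So the ratio between them halves every 70/2.7 ≈ 25.93 years.
A 6.4× gap takes log₂(6.4) ≈ 2.68 halvings to close: 2.68 × 25.93 ≈ 69 years.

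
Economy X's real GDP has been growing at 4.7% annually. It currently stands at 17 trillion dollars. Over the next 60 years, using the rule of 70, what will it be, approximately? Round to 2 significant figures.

Doubling time ≈ 70/4.7 = 14.89 years.
60 years is 60/14.89 ≈ 4.03 doublings, a factor of 2^4.03 ≈ 16.34.
17 × 16.34 ≈ 280 trillion dollars.

around 280 trillion dollars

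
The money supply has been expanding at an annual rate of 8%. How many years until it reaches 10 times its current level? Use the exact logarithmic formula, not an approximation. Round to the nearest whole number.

t = ln(10) / ln(1 + 0.08) = 2.3026 / 0.076961 ≈ 29.92.
≈ 30 years.

30 years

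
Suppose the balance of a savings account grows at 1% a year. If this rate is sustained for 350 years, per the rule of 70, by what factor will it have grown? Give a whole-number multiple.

At 1% one doubling takes ≈ 70.00 years; 350 years is 5 of them, so ×32.

roughly 32 times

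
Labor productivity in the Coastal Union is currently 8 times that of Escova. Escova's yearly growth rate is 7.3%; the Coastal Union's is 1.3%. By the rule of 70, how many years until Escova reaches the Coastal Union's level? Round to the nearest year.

roughly 35 years

Escova gains on the Coastal Union at 7.3% − 1.3% = 6 points a year.
At that relative rate the gap halves every 70/6 ≈ 11.67 years.
An 8 times gap closes after 3 halvings: 3 × 11.67 ≈ 35 years.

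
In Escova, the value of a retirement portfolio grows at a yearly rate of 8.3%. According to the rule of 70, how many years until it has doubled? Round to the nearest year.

approximately 8 years

Doubling time ≈ 70 / 8.3 = 8.43 years.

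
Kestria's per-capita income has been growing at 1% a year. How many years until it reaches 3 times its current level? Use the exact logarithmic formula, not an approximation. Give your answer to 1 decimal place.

110.4 years

t = ln(3) / ln(1 + 0.01) = 1.0986 / 0.009950 ≈ 110.41.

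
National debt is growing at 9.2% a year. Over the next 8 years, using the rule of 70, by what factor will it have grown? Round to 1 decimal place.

Doubling time ≈ 70/9.2 = 7.61 years.
8 years / 7.61 ≈ 1.05 doublings → factor 2^1.05 ≈ 2.1.

around 2.1 times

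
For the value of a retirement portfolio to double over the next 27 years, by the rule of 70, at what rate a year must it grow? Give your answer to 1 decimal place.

70 / 27 ≈ 2.59, so about 2.6% a year.

about 2.6%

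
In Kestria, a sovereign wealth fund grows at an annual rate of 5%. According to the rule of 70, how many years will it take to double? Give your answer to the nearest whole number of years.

roughly 14 years

At 5%, doubling takes about 70/5 = 14.00 years.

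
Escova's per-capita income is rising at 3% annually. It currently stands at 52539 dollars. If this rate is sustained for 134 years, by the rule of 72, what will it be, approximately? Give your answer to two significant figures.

It doubles every 72/3 ≈ 24.00 years, so 134 years is 5.58 doublings.
2^5.58 ≈ 47.84; 52539 × 47.84 ≈ 2500000 dollars.

≈ 2500000 dollars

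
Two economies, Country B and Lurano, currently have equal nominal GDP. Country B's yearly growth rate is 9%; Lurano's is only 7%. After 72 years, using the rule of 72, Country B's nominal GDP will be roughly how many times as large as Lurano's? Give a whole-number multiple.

Rate gap = 9% − 7% = 2 points.
The ratio doubles every 72/2 ≈ 36.00 years.
72/36.00 ≈ 2.00 doublings → ratio ≈ 2^2.00 ≈ 4.

≈ 4 times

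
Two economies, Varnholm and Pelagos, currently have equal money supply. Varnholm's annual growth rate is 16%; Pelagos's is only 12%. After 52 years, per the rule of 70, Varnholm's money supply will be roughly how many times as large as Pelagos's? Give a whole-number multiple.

Rate gap = 16% − 12% = 4 points.
The ratio doubles every 70/4 ≈ 17.50 years.
52/17.50 ≈ 2.97 doublings → ratio ≈ 2^2.97 ≈ 8.

≈ 8 times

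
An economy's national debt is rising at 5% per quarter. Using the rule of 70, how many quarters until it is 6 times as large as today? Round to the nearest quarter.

At 5% it doubles every 70/5 ≈ 14.00 quarters.
Reaching 6× takes log₂(6) ≈ 2.58 doublings.
2.58 × 14.00 ≈ 36 quarters.

about 36 quarters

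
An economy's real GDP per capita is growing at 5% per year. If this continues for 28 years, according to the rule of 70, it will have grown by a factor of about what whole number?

70/5 ≈ 14.00 years per doubling.
28 years fits 2 doublings: 2^2 = 4.

4 times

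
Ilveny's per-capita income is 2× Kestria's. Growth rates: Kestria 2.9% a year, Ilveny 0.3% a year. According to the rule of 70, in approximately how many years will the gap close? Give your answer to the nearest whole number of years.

What matters is the difference: 2.6 pp.
Rule of 70 on the gap: the ratio halves every 70/2.6 ≈ 26.92 years.
A 2× gap closes after 1 halving: 1 × 26.92 ≈ 27 years.

roughly 27 years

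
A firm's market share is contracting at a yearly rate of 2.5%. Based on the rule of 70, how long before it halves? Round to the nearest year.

Falling at 2.5%, it halves about every 70/2.5 = 28.00 years.

28 years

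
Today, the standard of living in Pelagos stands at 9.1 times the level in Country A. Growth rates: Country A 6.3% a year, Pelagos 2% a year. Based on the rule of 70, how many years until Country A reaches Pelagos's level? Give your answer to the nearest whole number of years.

The growth-rate gap is 6.3% − 2% = 4.3 percentage points.
So the ratio between them halves every 70/4.3 ≈ 16.28 years.
A 9.1 times gap takes log₂(9.1) ≈ 3.19 halvings to close: 3.19 × 16.28 ≈ 52 years.

around 52 years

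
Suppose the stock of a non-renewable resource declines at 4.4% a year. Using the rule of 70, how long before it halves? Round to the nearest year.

roughly 16 years

Halving time ≈ 70 / 4.4 = 15.91 → 16 years.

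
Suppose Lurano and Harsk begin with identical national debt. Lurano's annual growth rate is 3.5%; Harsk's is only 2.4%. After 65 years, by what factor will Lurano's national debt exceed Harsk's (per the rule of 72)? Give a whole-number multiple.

Only the 1.1-point difference matters.
72/1.1 ≈ 65.45 years per doubling of the ratio; 65 years gives 0.99 doublings, so ≈ 2×.

approximately 2 times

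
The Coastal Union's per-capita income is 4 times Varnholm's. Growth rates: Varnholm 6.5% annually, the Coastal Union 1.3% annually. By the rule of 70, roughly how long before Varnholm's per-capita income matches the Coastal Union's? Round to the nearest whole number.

Varnholm gains on the Coastal Union at 6.5% − 1.3% = 5.2 points a year.
At that relative rate the gap halves every 70/5.2 ≈ 13.46 years.
A 4 times gap closes after 2 halvings: 2 × 13.46 ≈ 27 years.

about 27 years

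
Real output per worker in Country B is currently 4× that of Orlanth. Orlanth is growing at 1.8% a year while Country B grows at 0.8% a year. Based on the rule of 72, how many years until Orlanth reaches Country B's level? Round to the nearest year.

144 years

The growth-rate gap is 1.8% − 0.8% = 1 percentage point.
So the ratio between them halves every 72/1 ≈ 72.00 years.
A 4× gap closes after 2 halvings: 2 × 72.00 ≈ 144 years.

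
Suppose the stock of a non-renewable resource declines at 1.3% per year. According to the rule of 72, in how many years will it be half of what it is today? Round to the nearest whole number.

roughly 55 years

Falling at 1.3%, it halves about every 72/1.3 = 55.38 years.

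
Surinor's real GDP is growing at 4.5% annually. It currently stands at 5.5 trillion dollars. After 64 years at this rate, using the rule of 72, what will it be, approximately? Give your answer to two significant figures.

roughly 88 trillion dollars

It doubles every 72/4.5 ≈ 16.00 years, so 64 years is 4.00 doublings.
2^4.00 ≈ 16.00; 5.5 × 16.00 ≈ 88 trillion dollars.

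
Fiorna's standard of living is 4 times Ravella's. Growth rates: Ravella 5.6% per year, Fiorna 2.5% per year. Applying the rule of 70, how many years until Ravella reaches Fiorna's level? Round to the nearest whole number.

Ravella gains on Fiorna at 5.6% − 2.5% = 3.1 points a year.
At that relative rate the gap halves every 70/3.1 ≈ 22.58 years.
A 4 times gap closes after 2 halvings: 2 × 22.58 ≈ 45 years.

about 45 years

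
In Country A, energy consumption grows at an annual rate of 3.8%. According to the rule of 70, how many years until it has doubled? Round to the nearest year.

70/3.8 ≈ 18.42, so it doubles roughly every 18 years.

about 18 years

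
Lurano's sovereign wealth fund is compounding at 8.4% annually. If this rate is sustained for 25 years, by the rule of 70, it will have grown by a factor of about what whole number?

At 8.4% one doubling takes ≈ 8.33 years; 25 years is 3 of them, so ×8.

≈ 8 times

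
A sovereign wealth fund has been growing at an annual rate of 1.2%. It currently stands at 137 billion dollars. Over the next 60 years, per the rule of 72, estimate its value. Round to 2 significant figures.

around 270 billion dollars

It doubles every 72/1.2 ≈ 60.00 years, so 60 years is 1.00 doublings.
2^1.00 ≈ 2.00; 137 × 2.00 ≈ 270 billion dollars.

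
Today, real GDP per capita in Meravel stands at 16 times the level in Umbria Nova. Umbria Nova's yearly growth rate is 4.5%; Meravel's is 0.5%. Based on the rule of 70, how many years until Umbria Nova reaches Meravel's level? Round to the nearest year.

The growth-rate gap is 4.5% − 0.5% = 4 percentage points.
So the ratio between them halves every 70/4 ≈ 17.50 years.
A 16 times gap closes after 4 halvings: 4 × 17.50 ≈ 70 years.

around 70 years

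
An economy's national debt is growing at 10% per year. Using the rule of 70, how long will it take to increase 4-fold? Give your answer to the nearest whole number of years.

about 14 years

At 10% it doubles every 70/10 ≈ 7.00 years.
Getting to 4× needs 2 doublings: 2 × 7.00 ≈ 14 years.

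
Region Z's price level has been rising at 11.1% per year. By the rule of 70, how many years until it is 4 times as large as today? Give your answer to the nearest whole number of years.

Doubling time ≈ 70/11.1 = 6.31 years.
Getting to 4× needs 2 doublings: 2 × 6.31 ≈ 13 years.

13 years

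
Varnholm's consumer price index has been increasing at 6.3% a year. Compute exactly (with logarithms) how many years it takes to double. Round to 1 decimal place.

11.3 years

t = ln(2) / ln(1 + 0.063) = 0.6931 / 0.061095 ≈ 11.34.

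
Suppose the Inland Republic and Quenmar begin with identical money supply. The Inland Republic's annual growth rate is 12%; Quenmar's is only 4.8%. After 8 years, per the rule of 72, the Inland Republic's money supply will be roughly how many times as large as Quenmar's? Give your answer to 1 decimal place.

the Inland Republic pulls ahead at 7.2 pp per year, so the ratio doubles every 72/7.2 ≈ 10.00 years.
In 8 years that's 0.80 doublings: 2^0.80 ≈ 1.7.

approximately 1.7 times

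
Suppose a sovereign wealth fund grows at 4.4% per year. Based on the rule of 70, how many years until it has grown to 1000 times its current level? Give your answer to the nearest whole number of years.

Doubling time ≈ 70/4.4 = 15.91 years.
1000× is log₂ 1000 ≈ 9.97 doublings, so ≈ 9.97 × 15.91 = 159 years.

around 159 years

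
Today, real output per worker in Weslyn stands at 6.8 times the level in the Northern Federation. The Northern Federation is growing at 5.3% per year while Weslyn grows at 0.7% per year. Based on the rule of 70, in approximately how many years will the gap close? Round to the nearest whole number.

≈ 42 years

The growth-rate gap is 5.3% − 0.7% = 4.6 percentage points.
So the ratio between them halves every 70/4.6 ≈ 15.22 years.
A 6.8 times gap takes log₂(6.8) ≈ 2.77 halvings to close: 2.77 × 15.22 ≈ 42 years.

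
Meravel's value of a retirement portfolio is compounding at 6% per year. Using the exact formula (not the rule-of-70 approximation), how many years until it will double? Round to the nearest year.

t = ln(2) / ln(1 + 0.06) = 0.6931 / 0.058269 ≈ 11.89.
≈ 12 years.

12 years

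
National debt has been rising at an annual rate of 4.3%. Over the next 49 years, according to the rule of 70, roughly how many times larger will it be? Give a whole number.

70/4.3 ≈ 16.28 years per doubling.
49 years fits 3 doublings: 2^3 = 8.

roughly 8 times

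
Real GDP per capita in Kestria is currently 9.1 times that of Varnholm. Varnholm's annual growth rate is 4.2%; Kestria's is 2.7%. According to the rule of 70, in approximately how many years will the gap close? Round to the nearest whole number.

roughly 149 years

The growth-rate gap is 4.2% − 2.7% = 1.5 percentage points.
So the ratio between them halves every 70/1.5 ≈ 46.67 years.
A 9.1 times gap takes log₂(9.1) ≈ 3.19 halvings to close: 3.19 × 46.67 ≈ 149 years.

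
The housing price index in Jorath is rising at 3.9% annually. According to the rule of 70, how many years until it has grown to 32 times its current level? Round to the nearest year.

around 90 years

One doubling takes 70/3.9 = 17.95 years.
32× is 5 doublings, so 5 × 17.95 ≈ 90 years.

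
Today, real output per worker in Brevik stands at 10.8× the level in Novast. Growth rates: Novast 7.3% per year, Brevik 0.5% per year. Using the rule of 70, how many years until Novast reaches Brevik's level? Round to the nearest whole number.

What matters is the difference: 6.8 pp.
Rule of 70 on the gap: the ratio halves every 70/6.8 ≈ 10.29 years.
A 10.8× gap takes log₂(10.8) ≈ 3.43 halvings to close: 3.43 × 10.29 ≈ 35 years.

35 years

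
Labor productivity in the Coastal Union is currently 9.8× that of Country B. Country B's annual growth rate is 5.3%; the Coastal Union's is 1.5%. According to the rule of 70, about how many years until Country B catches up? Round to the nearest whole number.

61 years

What matters is the difference: 3.8 pp.
Rule of 70 on the gap: the ratio halves every 70/3.8 ≈ 18.42 years.
A 9.8× gap takes log₂(9.8) ≈ 3.29 halvings to close: 3.29 × 18.42 ≈ 61 years.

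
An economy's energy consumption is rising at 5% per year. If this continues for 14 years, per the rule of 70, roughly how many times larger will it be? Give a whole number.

about 2 times

At 5% one doubling takes ≈ 14.00 years; 14 years is 1 of them, so ×2.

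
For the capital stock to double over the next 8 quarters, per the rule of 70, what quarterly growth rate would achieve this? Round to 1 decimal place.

70 / 8 ≈ 8.75, so about 8.8% per quarter.

≈ 8.8%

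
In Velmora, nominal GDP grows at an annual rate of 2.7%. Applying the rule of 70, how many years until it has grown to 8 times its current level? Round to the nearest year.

about 78 years

One doubling takes 70/2.7 = 25.93 years.
Getting to 8× needs 3 doublings: 3 × 25.93 ≈ 78 years.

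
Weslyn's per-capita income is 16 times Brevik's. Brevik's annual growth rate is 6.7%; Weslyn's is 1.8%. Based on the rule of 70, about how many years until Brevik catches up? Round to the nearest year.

57 years

Brevik gains on Weslyn at 6.7% − 1.8% = 4.9 points a year.
At that relative rate the gap halves every 70/4.9 ≈ 14.29 years.
A 16 times gap closes after 4 halvings: 4 × 14.29 ≈ 57 years.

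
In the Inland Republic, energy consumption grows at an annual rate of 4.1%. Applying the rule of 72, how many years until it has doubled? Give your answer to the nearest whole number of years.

72/4.1 ≈ 17.56, so it doubles roughly every 18 years.

18 years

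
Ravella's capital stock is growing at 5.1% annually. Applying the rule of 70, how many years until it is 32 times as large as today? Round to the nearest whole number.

Doubling time ≈ 70/5.1 = 13.73 years.
Getting to 32× needs 5 doublings: 5 × 13.73 ≈ 69 years.

≈ 69 years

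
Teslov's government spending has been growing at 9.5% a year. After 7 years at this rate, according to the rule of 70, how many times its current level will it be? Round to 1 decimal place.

≈ 1.9 times

Doubling time ≈ 70/9.5 = 7.37 years.
7 years / 7.37 ≈ 0.95 doublings → factor 2^0.95 ≈ 1.9.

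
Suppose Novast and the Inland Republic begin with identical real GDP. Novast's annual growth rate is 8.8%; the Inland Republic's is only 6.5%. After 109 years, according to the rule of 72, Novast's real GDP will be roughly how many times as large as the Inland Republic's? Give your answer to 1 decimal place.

≈ 11.2 times

Rate gap = 8.8% − 6.5% = 2.3 points.
The ratio doubles every 72/2.3 ≈ 31.30 years.
109/31.30 ≈ 3.48 doublings → ratio ≈ 2^3.48 ≈ 11.2.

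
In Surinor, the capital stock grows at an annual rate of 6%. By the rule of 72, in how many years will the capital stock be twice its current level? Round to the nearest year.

Doubling time ≈ 72 / 6 = 12.00 years.

≈ 12 years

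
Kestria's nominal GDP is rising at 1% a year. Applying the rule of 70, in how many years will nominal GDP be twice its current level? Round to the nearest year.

approximately 70 years

70/1 ≈ 70.00, so it doubles roughly every 70 years.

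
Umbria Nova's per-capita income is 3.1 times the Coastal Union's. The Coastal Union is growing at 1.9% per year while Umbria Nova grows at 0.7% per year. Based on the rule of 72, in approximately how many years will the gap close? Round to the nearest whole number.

The growth-rate gap is 1.9% − 0.7% = 1.2 percentage points.
So the ratio between them halves every 72/1.2 ≈ 60.00 years.
A 3.1 times gap takes log₂(3.1) ≈ 1.63 halvings to close: 1.63 × 60.00 ≈ 98 years.

roughly 98 years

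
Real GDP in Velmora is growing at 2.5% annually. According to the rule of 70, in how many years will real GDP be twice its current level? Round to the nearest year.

70/2.5 ≈ 28.00, so it doubles roughly every 28 years.

roughly 28 years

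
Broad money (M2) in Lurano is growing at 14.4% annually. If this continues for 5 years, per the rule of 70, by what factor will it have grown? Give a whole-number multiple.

Doubling time ≈ 70/14.4 = 4.86 years.
5/4.86 ≈ 1 doubling, so about 2^1 = 2×.

about 2 times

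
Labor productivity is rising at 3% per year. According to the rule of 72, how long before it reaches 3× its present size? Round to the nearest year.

Doubling time ≈ 72/3 = 24.00 years.
Reaching 3× takes log₂(3) ≈ 1.58 doublings.
1.58 × 24.00 ≈ 38 years.

≈ 38 years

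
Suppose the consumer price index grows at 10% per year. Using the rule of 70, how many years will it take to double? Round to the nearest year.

At 10%, doubling takes about 70/10 = 7.00 years.

around 7 years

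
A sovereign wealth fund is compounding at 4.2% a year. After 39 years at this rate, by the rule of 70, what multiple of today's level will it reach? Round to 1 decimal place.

Doubling time ≈ 70/4.2 = 16.67 years.
39 years / 16.67 ≈ 2.34 doublings → factor 2^2.34 ≈ 5.1.

about 5.1 times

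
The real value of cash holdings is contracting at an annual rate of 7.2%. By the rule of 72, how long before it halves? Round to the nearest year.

Falling at 7.2%, it halves about every 72/7.2 = 10.00 years.

10 years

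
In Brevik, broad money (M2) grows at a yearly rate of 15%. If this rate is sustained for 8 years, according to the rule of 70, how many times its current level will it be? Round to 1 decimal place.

about 3.3 times

Doubles every ≈ 4.67 years (70/15).
8 years is 1.71 doublings; 2^1.71 ≈ 3.3×.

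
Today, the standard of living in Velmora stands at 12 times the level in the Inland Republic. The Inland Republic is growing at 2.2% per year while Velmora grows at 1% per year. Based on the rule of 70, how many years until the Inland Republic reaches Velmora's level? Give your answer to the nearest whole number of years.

about 209 years

What matters is the difference: 1.2 pp.
Rule of 70 on the gap: the ratio halves every 70/1.2 ≈ 58.33 years.
A 12 times gap takes log₂(12) ≈ 3.58 halvings to close: 3.58 × 58.33 ≈ 209 years.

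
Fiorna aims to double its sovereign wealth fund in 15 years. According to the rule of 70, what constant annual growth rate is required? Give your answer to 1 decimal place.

70 / 15 ≈ 4.67, so about 4.7% a year.

roughly 4.7% a year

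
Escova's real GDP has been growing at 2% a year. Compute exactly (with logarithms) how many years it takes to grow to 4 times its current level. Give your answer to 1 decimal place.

70.0 years

t = ln(4) / ln(1 + 0.02) = 1.3863 / 0.019803 ≈ 70.00.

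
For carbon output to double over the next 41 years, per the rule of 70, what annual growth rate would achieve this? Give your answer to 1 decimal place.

around 1.7%

70 / 41 ≈ 1.71, so about 1.7% a year.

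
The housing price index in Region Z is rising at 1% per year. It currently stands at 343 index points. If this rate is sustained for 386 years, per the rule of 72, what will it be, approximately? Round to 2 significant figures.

Doubling time ≈ 72/1 = 72.00 years.
386 years is 386/72.00 ≈ 5.36 doublings, a factor of 2^5.36 ≈ 41.07.
343 × 41.07 ≈ 14000 index points.

about 14000 index points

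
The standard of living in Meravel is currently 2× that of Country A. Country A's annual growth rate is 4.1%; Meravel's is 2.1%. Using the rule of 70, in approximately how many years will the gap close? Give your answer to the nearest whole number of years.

35 years

Country A gains on Meravel at 4.1% − 2.1% = 2 points a year.
At that relative rate the gap halves every 70/2 ≈ 35.00 years.
A 2× gap closes after 1 halving: 1 × 35.00 ≈ 35 years.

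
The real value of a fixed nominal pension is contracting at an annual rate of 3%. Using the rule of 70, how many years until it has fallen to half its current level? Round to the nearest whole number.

The rule works in reverse for decay: 70/3 ≈ 23.33 years to halve.

23 years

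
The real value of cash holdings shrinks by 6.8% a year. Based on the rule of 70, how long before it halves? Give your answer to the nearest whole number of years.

about 10 years

Falling at 6.8%, it halves about every 70/6.8 = 10.29 years.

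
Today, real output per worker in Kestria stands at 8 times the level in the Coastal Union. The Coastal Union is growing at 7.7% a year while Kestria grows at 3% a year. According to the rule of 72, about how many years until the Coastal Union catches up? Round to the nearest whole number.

the Coastal Union gains on Kestria at 7.7% − 3% = 4.7 points a year.
At that relative rate the gap halves every 72/4.7 ≈ 15.32 years.
An 8 times gap closes after 3 halvings: 3 × 15.32 ≈ 46 years.

46 years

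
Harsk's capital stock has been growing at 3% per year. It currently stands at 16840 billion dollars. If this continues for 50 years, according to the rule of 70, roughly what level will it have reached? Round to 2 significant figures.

around 74000 billion dollars

Doubling time ≈ 70/3 = 23.33 years.
50 years is 50/23.33 ≈ 2.14 doublings, a factor of 2^2.14 ≈ 4.41.
16840 × 4.41 ≈ 74000 billion dollars.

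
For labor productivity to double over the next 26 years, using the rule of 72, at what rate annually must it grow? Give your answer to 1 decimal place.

about 2.8%

72 / 26 ≈ 2.77, so about 2.8% annually.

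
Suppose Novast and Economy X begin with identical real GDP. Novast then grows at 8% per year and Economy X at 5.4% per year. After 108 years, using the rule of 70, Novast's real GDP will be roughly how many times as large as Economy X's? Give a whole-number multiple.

about 16 times

Only the 2.6-point difference matters.
70/2.6 ≈ 26.92 years per doubling of the ratio; 108 years gives 4.01 doublings, so ≈ 16×.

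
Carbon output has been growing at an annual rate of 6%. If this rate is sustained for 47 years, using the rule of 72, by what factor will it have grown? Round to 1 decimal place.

Doubles every ≈ 12.00 years (72/6).
47 years is 3.92 doublings; 2^3.92 ≈ 15.1×.

15.1 times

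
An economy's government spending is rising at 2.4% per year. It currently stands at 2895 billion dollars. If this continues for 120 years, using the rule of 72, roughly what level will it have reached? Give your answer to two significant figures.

around 46000 billion dollars

Doubling time ≈ 72/2.4 = 30.00 years.
120 years is 120/30.00 ≈ 4.00 doublings, a factor of 2^4.00 ≈ 16.00.
2895 × 16.00 ≈ 46000 billion dollars.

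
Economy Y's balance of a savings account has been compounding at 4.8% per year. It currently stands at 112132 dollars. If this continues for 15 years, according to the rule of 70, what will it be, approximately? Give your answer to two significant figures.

It doubles every 70/4.8 ≈ 14.58 years, so 15 years is 1.03 doublings.
2^1.03 ≈ 2.04; 112132 × 2.04 ≈ 230000 dollars.

≈ 230000 dollars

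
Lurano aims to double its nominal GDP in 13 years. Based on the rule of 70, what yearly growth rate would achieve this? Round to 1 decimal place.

≈ 5.4% per year

70 / 13 ≈ 5.38, so about 5.4% per year.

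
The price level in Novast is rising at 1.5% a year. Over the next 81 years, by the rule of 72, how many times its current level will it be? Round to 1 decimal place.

Doubling time ≈ 72/1.5 = 48.00 years.
81 years / 48.00 ≈ 1.69 doublings → factor 2^1.69 ≈ 3.2.

around 3.2 times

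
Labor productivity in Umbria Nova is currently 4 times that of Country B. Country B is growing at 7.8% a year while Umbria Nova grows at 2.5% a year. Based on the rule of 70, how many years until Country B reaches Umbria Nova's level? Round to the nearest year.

What matters is the difference: 5.3 pp.
Rule of 70 on the gap: the ratio halves every 70/5.3 ≈ 13.21 years.
A 4 times gap closes after 2 halvings: 2 × 13.21 ≈ 26 years.

about 26 years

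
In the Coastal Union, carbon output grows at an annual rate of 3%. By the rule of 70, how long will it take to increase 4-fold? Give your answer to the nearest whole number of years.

One doubling takes 70/3 = 23.33 years.
4× is 2 doublings, so 2 × 23.33 ≈ 47 years.

approximately 47 years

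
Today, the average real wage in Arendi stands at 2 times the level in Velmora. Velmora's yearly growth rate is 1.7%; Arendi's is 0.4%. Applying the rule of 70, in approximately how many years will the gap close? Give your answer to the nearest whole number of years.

Velmora gains on Arendi at 1.7% − 0.4% = 1.3 points a year.
At that relative rate the gap halves every 70/1.3 ≈ 53.85 years.
A 2 times gap closes after 1 halving: 1 × 53.85 ≈ 54 years.

about 54 years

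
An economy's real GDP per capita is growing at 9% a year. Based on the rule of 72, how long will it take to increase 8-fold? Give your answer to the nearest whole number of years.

At 9% it doubles every 72/9 ≈ 8.00 years.
8× is 3 doublings, so 3 × 8.00 ≈ 24 years.

roughly 24 years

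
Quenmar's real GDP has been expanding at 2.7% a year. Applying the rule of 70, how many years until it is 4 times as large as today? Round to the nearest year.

Doubling time ≈ 70/2.7 = 25.93 years.
4× is 2 doublings, so 2 × 25.93 ≈ 52 years.

roughly 52 years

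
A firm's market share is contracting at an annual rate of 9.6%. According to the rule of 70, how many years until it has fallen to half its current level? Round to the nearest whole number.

≈ 7 years

Falling at 9.6%, it halves about every 70/9.6 = 7.29 years.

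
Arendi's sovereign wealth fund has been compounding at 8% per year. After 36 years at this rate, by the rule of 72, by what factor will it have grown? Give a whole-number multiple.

Doubling time ≈ 72/8 = 9.00 years.
36/9.00 ≈ 4 doublings, so about 2^4 = 16×.

around 16 times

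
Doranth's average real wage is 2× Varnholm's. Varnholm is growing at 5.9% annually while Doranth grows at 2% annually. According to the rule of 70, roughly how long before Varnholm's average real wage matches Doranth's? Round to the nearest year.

Varnholm gains on Doranth at 5.9% − 2% = 3.9 points a year.
At that relative rate the gap halves every 70/3.9 ≈ 17.95 years.
A 2× gap closes after 1 halving: 1 × 17.95 ≈ 18 years.

approximately 18 years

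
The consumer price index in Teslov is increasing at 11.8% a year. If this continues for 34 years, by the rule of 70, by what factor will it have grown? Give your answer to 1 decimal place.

Doubles every ≈ 5.93 years (70/11.8).
34 years is 5.73 doublings; 2^5.73 ≈ 53.1×.

approximately 53.1 times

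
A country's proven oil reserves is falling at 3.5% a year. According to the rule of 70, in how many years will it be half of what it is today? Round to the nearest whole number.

20 years

The rule works in reverse for decay: 70/3.5 ≈ 20.00 years to halve.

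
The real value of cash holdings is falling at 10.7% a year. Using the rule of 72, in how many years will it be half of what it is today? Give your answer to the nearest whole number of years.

≈ 7 years

The rule works in reverse for decay: 72/10.7 ≈ 6.73 years to halve.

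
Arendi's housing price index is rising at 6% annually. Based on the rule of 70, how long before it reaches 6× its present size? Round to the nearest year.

30 years

At 6% it doubles every 70/6 ≈ 11.67 years.
6× is log₂ 6 ≈ 2.58 doublings, so ≈ 2.58 × 11.67 = 30 years.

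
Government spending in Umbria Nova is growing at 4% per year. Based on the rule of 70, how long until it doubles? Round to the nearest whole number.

around 18 years

70/4 ≈ 17.50, so it doubles roughly every 18 years.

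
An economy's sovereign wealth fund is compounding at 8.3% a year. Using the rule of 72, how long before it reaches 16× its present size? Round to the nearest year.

Doubling time ≈ 72/8.3 = 8.67 years.
16× is 4 doublings, so 4 × 8.67 ≈ 35 years.

35 years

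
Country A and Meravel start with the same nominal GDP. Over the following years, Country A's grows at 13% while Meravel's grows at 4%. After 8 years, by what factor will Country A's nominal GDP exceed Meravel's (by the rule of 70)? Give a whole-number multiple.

around 2 times

Rate gap = 13% − 4% = 9 points.
The ratio doubles every 70/9 ≈ 7.78 years.
8/7.78 ≈ 1.03 doublings → ratio ≈ 2^1.03 ≈ 2.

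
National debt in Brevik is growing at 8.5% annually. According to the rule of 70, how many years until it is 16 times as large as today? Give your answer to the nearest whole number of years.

Doubling time ≈ 70/8.5 = 8.24 years.
16 = 2^4, so 4 doublings → 33 years.

about 33 years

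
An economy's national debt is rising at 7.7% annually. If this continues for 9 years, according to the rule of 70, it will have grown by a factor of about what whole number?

about 2 times

70/7.7 ≈ 9.09 years per doubling.
9 years fits 1 doubling: 2^1 = 2.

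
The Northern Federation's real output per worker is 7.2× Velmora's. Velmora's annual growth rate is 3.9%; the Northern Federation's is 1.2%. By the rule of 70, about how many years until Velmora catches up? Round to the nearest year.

The growth-rate gap is 3.9% − 1.2% = 2.7 percentage points.
So the ratio between them halves every 70/2.7 ≈ 25.93 years.
A 7.2× gap takes log₂(7.2) ≈ 2.85 halvings to close: 2.85 × 25.93 ≈ 74 years.

about 74 years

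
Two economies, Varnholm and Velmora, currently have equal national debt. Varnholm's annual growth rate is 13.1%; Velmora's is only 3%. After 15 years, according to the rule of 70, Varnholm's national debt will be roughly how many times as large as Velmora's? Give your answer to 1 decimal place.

4.5 times

Only the 10.1-point difference matters.
70/10.1 ≈ 6.93 years per doubling of the ratio; 15 years gives 2.16 doublings, so ≈ 4.5×.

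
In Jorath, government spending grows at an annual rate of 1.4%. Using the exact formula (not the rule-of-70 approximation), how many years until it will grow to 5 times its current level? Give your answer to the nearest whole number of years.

t = ln(5) / ln(1 + 0.014) = 1.6094 / 0.013903 ≈ 115.76.
≈ 116 years.

116 years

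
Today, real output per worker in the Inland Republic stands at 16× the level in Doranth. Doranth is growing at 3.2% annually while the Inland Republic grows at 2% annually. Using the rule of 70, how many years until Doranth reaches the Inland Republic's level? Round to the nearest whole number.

What matters is the difference: 1.2 pp.
Rule of 70 on the gap: the ratio halves every 70/1.2 ≈ 58.33 years.
A 16× gap closes after 4 halvings: 4 × 58.33 ≈ 233 years.

around 233 years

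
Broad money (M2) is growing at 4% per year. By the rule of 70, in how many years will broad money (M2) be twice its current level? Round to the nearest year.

Doubling time ≈ 70 / 4 = 17.50 years.

approximately 18 years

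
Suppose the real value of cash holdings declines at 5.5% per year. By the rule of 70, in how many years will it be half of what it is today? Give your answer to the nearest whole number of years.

The rule works in reverse for decay: 70/5.5 ≈ 12.73 years to halve.

≈ 13 years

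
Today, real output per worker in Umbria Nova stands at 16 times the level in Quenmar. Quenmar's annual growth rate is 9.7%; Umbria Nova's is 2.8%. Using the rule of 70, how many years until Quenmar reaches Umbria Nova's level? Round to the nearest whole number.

The growth-rate gap is 9.7% − 2.8% = 6.9 percentage points.
So the ratio between them halves every 70/6.9 ≈ 10.14 years.
A 16 times gap closes after 4 halvings: 4 × 10.14 ≈ 41 years.

≈ 41 years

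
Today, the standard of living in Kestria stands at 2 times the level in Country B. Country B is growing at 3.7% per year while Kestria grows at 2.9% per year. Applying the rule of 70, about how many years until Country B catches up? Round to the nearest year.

roughly 88 years

Country B gains on Kestria at 3.7% − 2.9% = 0.8 points a year.
At that relative rate the gap halves every 70/0.8 ≈ 87.50 years.
A 2 times gap closes after 1 halving: 1 × 87.50 ≈ 88 years.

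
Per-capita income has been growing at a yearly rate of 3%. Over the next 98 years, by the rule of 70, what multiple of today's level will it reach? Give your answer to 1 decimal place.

Doubles every ≈ 23.33 years (70/3).
98 years is 4.20 doublings; 2^4.20 ≈ 18.4×.

≈ 18.4 times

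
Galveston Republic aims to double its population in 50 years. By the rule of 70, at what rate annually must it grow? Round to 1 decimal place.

70 / 50 ≈ 1.40, so about 1.4% annually.

about 1.4%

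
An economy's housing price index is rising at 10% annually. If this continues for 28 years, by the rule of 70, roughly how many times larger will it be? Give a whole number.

roughly 16 times

Doubling time ≈ 70/10 = 7.00 years.
28/7.00 ≈ 4 doublings, so about 2^4 = 16×.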